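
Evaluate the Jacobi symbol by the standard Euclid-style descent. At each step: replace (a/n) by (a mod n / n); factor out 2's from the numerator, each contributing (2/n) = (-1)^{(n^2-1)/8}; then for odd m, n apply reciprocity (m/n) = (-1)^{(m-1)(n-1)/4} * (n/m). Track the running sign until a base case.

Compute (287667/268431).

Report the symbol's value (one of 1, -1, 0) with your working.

0

(287667/268431) = (19236/268431)   [reduce mod 268431]
19236 = 2^2·4809; (2/268431) = +1 since 268431 mod 8 = 7, so (19236/268431) = (+1)^2·(4809/268431); sign now +1
reciprocity: (4809/268431) = +1·(268431/4809) since 4809 mod 4 = 1, 268431 mod 4 = 3; sign now +1
(268431/4809) = (3936/4809)   [reduce mod 4809]
3936 = 2^5·123; (2/4809) = +1 since 4809 mod 8 = 1, so (3936/4809) = (+1)^5·(123/4809); sign now +1
reciprocity: (123/4809) = +1·(4809/123) since 123 mod 4 = 3, 4809 mod 4 = 1; sign now +1
(4809/123) = (12/123)   [reduce mod 123]
12 = 2^2·3; (2/123) = -1 since 123 mod 8 = 3, so (12/123) = (-1)^2·(3/123); sign now +1
reciprocity: (3/123) = -1·(123/3) since 3 mod 4 = 3, 123 mod 4 = 3; sign now -1
(123/3) = (0/3)   [reduce mod 3]
(0/3) = 0   [gcd(a, n) > 1]; final value = 0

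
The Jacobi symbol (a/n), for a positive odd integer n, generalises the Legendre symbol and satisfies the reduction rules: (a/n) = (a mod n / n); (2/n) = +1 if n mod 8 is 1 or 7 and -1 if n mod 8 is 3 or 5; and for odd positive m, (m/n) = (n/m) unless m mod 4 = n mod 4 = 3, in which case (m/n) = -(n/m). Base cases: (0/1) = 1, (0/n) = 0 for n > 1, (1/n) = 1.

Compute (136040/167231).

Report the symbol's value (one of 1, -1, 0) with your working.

factor out 2^3: 136040 = 2^3·17005; with 167231 mod 8 = 7, (2/167231) = +1; sign now +1; continue with (17005/167231)
flip (17005/167231) -> (167231/17005): both odd, 17005 mod 4 = 1, 167231 mod 4 = 3, so the flip contributes +1; sign now +1
(167231/17005): 167231 mod 17005 = 14186, so (167231/17005) = (14186/17005)
factor out 2^1: 14186 = 2^1·7093; with 17005 mod 8 = 5, (2/17005) = -1; sign now -1; continue with (7093/17005)
flip (7093/17005) -> (17005/7093): both odd, 7093 mod 4 = 1, 17005 mod 4 = 1, so the flip contributes +1; sign now -1
(17005/7093): 17005 mod 7093 = 2819, so (17005/7093) = (2819/7093)
flip (2819/7093) -> (7093/2819): both odd, 2819 mod 4 = 3, 7093 mod 4 = 1, so the flip contributes +1; sign now -1
(7093/2819): 7093 mod 2819 = 1455, so (7093/2819) = (1455/2819)
flip (1455/2819) -> (2819/1455): both odd, 1455 mod 4 = 3, 2819 mod 4 = 3, so the flip contributes -1; sign now +1
(2819/1455): 2819 mod 1455 = 1364, so (2819/1455) = (1364/1455)
factor out 2^2: 1364 = 2^2·341; with 1455 mod 8 = 7, (2/1455) = +1; sign now +1; continue with (341/1455)
flip (341/1455) -> (1455/341): both odd, 341 mod 4 = 1, 1455 mod 4 = 3, so the flip contributes +1; sign now +1
(1455/341): 1455 mod 341 = 91, so (1455/341) = (91/341)
flip (91/341) -> (341/91): both odd, 91 mod 4 = 3, 341 mod 4 = 1, so the flip contributes +1; sign now +1
(341/91): 341 mod 91 = 68, so (341/91) = (68/91)
factor out 2^2: 68 = 2^2·17; with 91 mod 8 = 3, (2/91) = -1; sign now +1; continue with (17/91)
flip (17/91) -> (91/17): both odd, 17 mod 4 = 1, 91 mod 4 = 3, so the flip contributes +1; sign now +1
(91/17): 91 mod 17 = 6, so (91/17) = (6/17)
factor out 2^1: 6 = 2^1·3; with 17 mod 8 = 1, (2/17) = +1; sign now +1; continue with (3/17)
flip (3/17) -> (17/3): both odd, 3 mod 4 = 3, 17 mod 4 = 1, so the flip contributes +1; sign now +1
(17/3): 17 mod 3 = 2, so (17/3) = (2/3)
factor out 2^1: 2 = 2^1·1; with 3 mod 8 = 3, (2/3) = -1; sign now -1; continue with (1/3)
reached (1/3) = 1, so the symbol is -1

-1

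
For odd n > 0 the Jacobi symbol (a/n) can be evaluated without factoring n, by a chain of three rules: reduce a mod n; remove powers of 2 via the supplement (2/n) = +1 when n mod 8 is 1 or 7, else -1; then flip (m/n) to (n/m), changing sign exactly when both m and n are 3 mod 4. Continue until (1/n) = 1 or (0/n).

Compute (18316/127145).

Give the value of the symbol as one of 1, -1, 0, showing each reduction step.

18316 = 2^2·4579; (2/127145) = +1 since 127145 mod 8 = 1, so (18316/127145) = (+1)^2·(4579/127145); sign now +1
reciprocity: (4579/127145) = +1·(127145/4579) since 4579 mod 4 = 3, 127145 mod 4 = 1; sign now +1
(127145/4579) = (3512/4579)   [reduce mod 4579]
3512 = 2^3·439; (2/4579) = -1 since 4579 mod 8 = 3, so (3512/4579) = (-1)^3·(439/4579); sign now -1
reciprocity: (439/4579) = -1·(4579/439) since 439 mod 4 = 3, 4579 mod 4 = 3; sign now +1
(4579/439) = (189/439)   [reduce mod 439]
reciprocity: (189/439) = +1·(439/189) since 189 mod 4 = 1, 439 mod 4 = 3; sign now +1
(439/189) = (61/189)   [reduce mod 189]
reciprocity: (61/189) = +1·(189/61) since 61 mod 4 = 1, 189 mod 4 = 1; sign now +1
(189/61) = (6/61)   [reduce mod 61]
6 = 2^1·3; (2/61) = -1 since 61 mod 8 = 5, so (6/61) = (-1)^1·(3/61); sign now -1
reciprocity: (3/61) = +1·(61/3) since 3 mod 4 = 3, 61 mod 4 = 1; sign now -1
(61/3) = (1/3)   [reduce mod 3]
(1/3) = 1; final value = sign = -1

-1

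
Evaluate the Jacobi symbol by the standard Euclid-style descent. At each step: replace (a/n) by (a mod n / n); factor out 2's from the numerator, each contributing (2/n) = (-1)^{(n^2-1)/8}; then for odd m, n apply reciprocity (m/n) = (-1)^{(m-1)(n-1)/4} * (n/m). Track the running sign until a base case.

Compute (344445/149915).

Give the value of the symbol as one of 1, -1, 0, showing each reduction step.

(344445/149915) = (44615/149915)   [reduce mod 149915]
reciprocity: (44615/149915) = -1·(149915/44615) since 44615 mod 4 = 3, 149915 mod 4 = 3; sign now -1
(149915/44615) = (16070/44615)   [reduce mod 44615]
16070 = 2^1·8035; (2/44615) = +1 since 44615 mod 8 = 7, so (16070/44615) = (+1)^1·(8035/44615); sign now -1
reciprocity: (8035/44615) = -1·(44615/8035) since 8035 mod 4 = 3, 44615 mod 4 = 3; sign now +1
(44615/8035) = (4440/8035)   [reduce mod 8035]
4440 = 2^3·555; (2/8035) = -1 since 8035 mod 8 = 3, so (4440/8035) = (-1)^3·(555/8035); sign now -1
reciprocity: (555/8035) = -1·(8035/555) since 555 mod 4 = 3, 8035 mod 4 = 3; sign now +1
(8035/555) = (265/555)   [reduce mod 555]
reciprocity: (265/555) = +1·(555/265) since 265 mod 4 = 1, 555 mod 4 = 3; sign now +1
(555/265) = (25/265)   [reduce mod 265]
reciprocity: (25/265) = +1·(265/25) since 25 mod 4 = 1, 265 mod 4 = 1; sign now +1
(265/25) = (15/25)   [reduce mod 25]
reciprocity: (15/25) = +1·(25/15) since 15 mod 4 = 3, 25 mod 4 = 1; sign now +1
(25/15) = (10/15)   [reduce mod 15]
10 = 2^1·5; (2/15) = +1 since 15 mod 8 = 7, so (10/15) = (+1)^1·(5/15); sign now +1
reciprocity: (5/15) = +1·(15/5) since 5 mod 4 = 1, 15 mod 4 = 3; sign now +1
(15/5) = (0/5)   [reduce mod 5]
(0/5) = 0   [gcd(a, n) > 1]; final value = 0

0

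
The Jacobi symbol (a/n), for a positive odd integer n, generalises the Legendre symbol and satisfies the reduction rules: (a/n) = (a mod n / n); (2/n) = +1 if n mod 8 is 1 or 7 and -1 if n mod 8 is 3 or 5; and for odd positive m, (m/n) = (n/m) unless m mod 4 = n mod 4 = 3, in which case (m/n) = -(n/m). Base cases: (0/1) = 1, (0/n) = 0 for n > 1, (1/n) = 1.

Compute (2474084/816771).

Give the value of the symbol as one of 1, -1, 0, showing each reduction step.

(2474084/816771) = (23771/816771)   [reduce mod 816771]
reciprocity: (23771/816771) = -1·(816771/23771) since 23771 mod 4 = 3, 816771 mod 4 = 3; sign now -1
(816771/23771) = (8557/23771)   [reduce mod 23771]
reciprocity: (8557/23771) = +1·(23771/8557) since 8557 mod 4 = 1, 23771 mod 4 = 3; sign now -1
(23771/8557) = (6657/8557)   [reduce mod 8557]
reciprocity: (6657/8557) = +1·(8557/6657) since 6657 mod 4 = 1, 8557 mod 4 = 1; sign now -1
(8557/6657) = (1900/6657)   [reduce mod 6657]
1900 = 2^2·475; (2/6657) = +1 since 6657 mod 8 = 1, so (1900/6657) = (+1)^2·(475/6657); sign now -1
reciprocity: (475/6657) = +1·(6657/475) since 475 mod 4 = 3, 6657 mod 4 = 1; sign now -1
(6657/475) = (7/475)   [reduce mod 475]
reciprocity: (7/475) = -1·(475/7) since 7 mod 4 = 3, 475 mod 4 = 3; sign now +1
(475/7) = (6/7)   [reduce mod 7]
6 = 2^1·3; (2/7) = +1 since 7 mod 8 = 7, so (6/7) = (+1)^1·(3/7); sign now +1
reciprocity: (3/7) = -1·(7/3) since 3 mod 4 = 3, 7 mod 4 = 3; sign now -1
(7/3) = (1/3)   [reduce mod 3]
(1/3) = 1; final value = sign = -1

-1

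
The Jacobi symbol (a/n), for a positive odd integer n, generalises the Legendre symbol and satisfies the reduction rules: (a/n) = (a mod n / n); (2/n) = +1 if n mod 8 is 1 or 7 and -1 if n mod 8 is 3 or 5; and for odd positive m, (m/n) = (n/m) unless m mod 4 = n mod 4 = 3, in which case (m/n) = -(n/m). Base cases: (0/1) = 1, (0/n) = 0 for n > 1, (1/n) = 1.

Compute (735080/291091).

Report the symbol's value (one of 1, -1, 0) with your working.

0

(735080/291091): 735080 mod 291091 = 152898, so (735080/291091) = (152898/291091)
factor out 2^1: 152898 = 2^1·76449; with 291091 mod 8 = 3, (2/291091) = -1; sign now -1; continue with (76449/291091)
flip (76449/291091) -> (291091/76449): both odd, 76449 mod 4 = 1, 291091 mod 4 = 3, so the flip contributes +1; sign now -1
(291091/76449): 291091 mod 76449 = 61744, so (291091/76449) = (61744/76449)
factor out 2^4: 61744 = 2^4·3859; with 76449 mod 8 = 1, (2/76449) = +1; sign now -1; continue with (3859/76449)
flip (3859/76449) -> (76449/3859): both odd, 3859 mod 4 = 3, 76449 mod 4 = 1, so the flip contributes +1; sign now -1
(76449/3859): 76449 mod 3859 = 3128, so (76449/3859) = (3128/3859)
factor out 2^3: 3128 = 2^3·391; with 3859 mod 8 = 3, (2/3859) = -1; sign now +1; continue with (391/3859)
flip (391/3859) -> (3859/391): both odd, 391 mod 4 = 3, 3859 mod 4 = 3, so the flip contributes -1; sign now -1
(3859/391): 3859 mod 391 = 340, so (3859/391) = (340/391)
factor out 2^2: 340 = 2^2·85; with 391 mod 8 = 7, (2/391) = +1; sign now -1; continue with (85/391)
flip (85/391) -> (391/85): both odd, 85 mod 4 = 1, 391 mod 4 = 3, so the flip contributes +1; sign now -1
(391/85): 391 mod 85 = 51, so (391/85) = (51/85)
flip (51/85) -> (85/51): both odd, 51 mod 4 = 3, 85 mod 4 = 1, so the flip contributes +1; sign now -1
(85/51): 85 mod 51 = 34, so (85/51) = (34/51)
factor out 2^1: 34 = 2^1·17; with 51 mod 8 = 3, (2/51) = -1; sign now +1; continue with (17/51)
flip (17/51) -> (51/17): both odd, 17 mod 4 = 1, 51 mod 4 = 3, so the flip contributes +1; sign now +1
(51/17): 51 mod 17 = 0, so (51/17) = (0/17)
reached (0/17); gcd(a, n) > 1, so (0/17) = 0 and the symbol is 0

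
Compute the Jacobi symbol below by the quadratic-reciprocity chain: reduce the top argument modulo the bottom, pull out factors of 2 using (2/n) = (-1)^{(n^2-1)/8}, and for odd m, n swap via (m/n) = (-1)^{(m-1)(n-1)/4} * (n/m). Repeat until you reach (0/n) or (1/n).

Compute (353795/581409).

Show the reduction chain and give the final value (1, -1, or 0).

reciprocity: (353795/581409) = +1·(581409/353795) since 353795 mod 4 = 3, 581409 mod 4 = 1; sign now +1
(581409/353795) = (227614/353795)   [reduce mod 353795]
227614 = 2^1·113807; (2/353795) = -1 since 353795 mod 8 = 3, so (227614/353795) = (-1)^1·(113807/353795); sign now -1
reciprocity: (113807/353795) = -1·(353795/113807) since 113807 mod 4 = 3, 353795 mod 4 = 3; sign now +1
(353795/113807) = (12374/113807)   [reduce mod 113807]
12374 = 2^1·6187; (2/113807) = +1 since 113807 mod 8 = 7, so (12374/113807) = (+1)^1·(6187/113807); sign now +1
reciprocity: (6187/113807) = -1·(113807/6187) since 6187 mod 4 = 3, 113807 mod 4 = 3; sign now -1
(113807/6187) = (2441/6187)   [reduce mod 6187]
reciprocity: (2441/6187) = +1·(6187/2441) since 2441 mod 4 = 1, 6187 mod 4 = 3; sign now -1
(6187/2441) = (1305/2441)   [reduce mod 2441]
reciprocity: (1305/2441) = +1·(2441/1305) since 1305 mod 4 = 1, 2441 mod 4 = 1; sign now -1
(2441/1305) = (1136/1305)   [reduce mod 1305]
1136 = 2^4·71; (2/1305) = +1 since 1305 mod 8 = 1, so (1136/1305) = (+1)^4·(71/1305); sign now -1
reciprocity: (71/1305) = +1·(1305/71) since 71 mod 4 = 3, 1305 mod 4 = 1; sign now -1
(1305/71) = (27/71)   [reduce mod 71]
reciprocity: (27/71) = -1·(71/27) since 27 mod 4 = 3, 71 mod 4 = 3; sign now +1
(71/27) = (17/27)   [reduce mod 27]
reciprocity: (17/27) = +1·(27/17) since 17 mod 4 = 1, 27 mod 4 = 3; sign now +1
(27/17) = (10/17)   [reduce mod 17]
10 = 2^1·5; (2/17) = +1 since 17 mod 8 = 1, so (10/17) = (+1)^1·(5/17); sign now +1
reciprocity: (5/17) = +1·(17/5) since 5 mod 4 = 1, 17 mod 4 = 1; sign now +1
(17/5) = (2/5)   [reduce mod 5]
2 = 2^1·1; (2/5) = -1 since 5 mod 8 = 5, so (2/5) = (-1)^1·(1/5); sign now -1
(1/5) = 1; final value = sign = -1

-1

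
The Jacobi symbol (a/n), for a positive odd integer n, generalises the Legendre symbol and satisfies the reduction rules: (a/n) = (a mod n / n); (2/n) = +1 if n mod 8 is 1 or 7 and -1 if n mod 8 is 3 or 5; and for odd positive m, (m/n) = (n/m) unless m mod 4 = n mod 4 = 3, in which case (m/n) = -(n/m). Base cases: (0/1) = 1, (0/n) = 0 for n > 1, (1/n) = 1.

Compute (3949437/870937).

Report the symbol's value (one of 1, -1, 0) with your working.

-1

(3949437/870937): 3949437 mod 870937 = 465689, so (3949437/870937) = (465689/870937)
flip (465689/870937) -> (870937/465689): both odd, 465689 mod 4 = 1, 870937 mod 4 = 1, so the flip contributes +1; sign now +1
(870937/465689): 870937 mod 465689 = 405248, so (870937/465689) = (405248/465689)
factor out 2^8: 405248 = 2^8·1583; with 465689 mod 8 = 1, (2/465689) = +1; sign now +1; continue with (1583/465689)
flip (1583/465689) -> (465689/1583): both odd, 1583 mod 4 = 3, 465689 mod 4 = 1, so the flip contributes +1; sign now +1
(465689/1583): 465689 mod 1583 = 287, so (465689/1583) = (287/1583)
flip (287/1583) -> (1583/287): both odd, 287 mod 4 = 3, 1583 mod 4 = 3, so the flip contributes -1; sign now -1
(1583/287): 1583 mod 287 = 148, so (1583/287) = (148/287)
factor out 2^2: 148 = 2^2·37; with 287 mod 8 = 7, (2/287) = +1; sign now -1; continue with (37/287)
flip (37/287) -> (287/37): both odd, 37 mod 4 = 1, 287 mod 4 = 3, so the flip contributes +1; sign now -1
(287/37): 287 mod 37 = 28, so (287/37) = (28/37)
factor out 2^2: 28 = 2^2·7; with 37 mod 8 = 5, (2/37) = -1; sign now -1; continue with (7/37)
flip (7/37) -> (37/7): both odd, 7 mod 4 = 3, 37 mod 4 = 1, so the flip contributes +1; sign now -1
(37/7): 37 mod 7 = 2, so (37/7) = (2/7)
factor out 2^1: 2 = 2^1·1; with 7 mod 8 = 7, (2/7) = +1; sign now -1; continue with (1/7)
reached (1/7) = 1, so the symbol is -1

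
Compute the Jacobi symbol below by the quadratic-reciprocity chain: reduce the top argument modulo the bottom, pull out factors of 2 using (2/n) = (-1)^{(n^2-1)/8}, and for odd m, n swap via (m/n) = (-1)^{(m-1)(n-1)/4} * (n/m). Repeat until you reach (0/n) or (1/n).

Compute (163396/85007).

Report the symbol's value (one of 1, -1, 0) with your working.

(163396/85007) = (78389/85007)   [reduce mod 85007]
reciprocity: (78389/85007) = +1·(85007/78389) since 78389 mod 4 = 1, 85007 mod 4 = 3; sign now +1
(85007/78389) = (6618/78389)   [reduce mod 78389]
6618 = 2^1·3309; (2/78389) = -1 since 78389 mod 8 = 5, so (6618/78389) = (-1)^1·(3309/78389); sign now -1
reciprocity: (3309/78389) = +1·(78389/3309) since 3309 mod 4 = 1, 78389 mod 4 = 1; sign now -1
(78389/3309) = (2282/3309)   [reduce mod 3309]
2282 = 2^1·1141; (2/3309) = -1 since 3309 mod 8 = 5, so (2282/3309) = (-1)^1·(1141/3309); sign now +1
reciprocity: (1141/3309) = +1·(3309/1141) since 1141 mod 4 = 1, 3309 mod 4 = 1; sign now +1
(3309/1141) = (1027/1141)   [reduce mod 1141]
reciprocity: (1027/1141) = +1·(1141/1027) since 1027 mod 4 = 3, 1141 mod 4 = 1; sign now +1
(1141/1027) = (114/1027)   [reduce mod 1027]
114 = 2^1·57; (2/1027) = -1 since 1027 mod 8 = 3, so (114/1027) = (-1)^1·(57/1027); sign now -1
reciprocity: (57/1027) = +1·(1027/57) since 57 mod 4 = 1, 1027 mod 4 = 3; sign now -1
(1027/57) = (1/57)   [reduce mod 57]
(1/57) = 1; final value = sign = -1

-1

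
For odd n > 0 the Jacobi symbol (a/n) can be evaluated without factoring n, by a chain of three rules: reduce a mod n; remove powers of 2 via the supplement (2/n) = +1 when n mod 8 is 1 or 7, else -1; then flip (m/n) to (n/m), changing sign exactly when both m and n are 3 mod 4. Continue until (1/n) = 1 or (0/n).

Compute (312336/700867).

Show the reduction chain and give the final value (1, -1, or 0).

-1

312336 = 2^4·19521; (2/700867) = -1 since 700867 mod 8 = 3, so (312336/700867) = (-1)^4·(19521/700867); sign now +1
reciprocity: (19521/700867) = +1·(700867/19521) since 19521 mod 4 = 1, 700867 mod 4 = 3; sign now +1
(700867/19521) = (17632/19521)   [reduce mod 19521]
17632 = 2^5·551; (2/19521) = +1 since 19521 mod 8 = 1, so (17632/19521) = (+1)^5·(551/19521); sign now +1
reciprocity: (551/19521) = +1·(19521/551) since 551 mod 4 = 3, 19521 mod 4 = 1; sign now +1
(19521/551) = (236/551)   [reduce mod 551]
236 = 2^2·59; (2/551) = +1 since 551 mod 8 = 7, so (236/551) = (+1)^2·(59/551); sign now +1
reciprocity: (59/551) = -1·(551/59) since 59 mod 4 = 3, 551 mod 4 = 3; sign now -1
(551/59) = (20/59)   [reduce mod 59]
20 = 2^2·5; (2/59) = -1 since 59 mod 8 = 3, so (20/59) = (-1)^2·(5/59); sign now -1
reciprocity: (5/59) = +1·(59/5) since 5 mod 4 = 1, 59 mod 4 = 3; sign now -1
(59/5) = (4/5)   [reduce mod 5]
4 = 2^2·1; (2/5) = -1 since 5 mod 8 = 5, so (4/5) = (-1)^2·(1/5); sign now -1
(1/5) = 1; final value = sign = -1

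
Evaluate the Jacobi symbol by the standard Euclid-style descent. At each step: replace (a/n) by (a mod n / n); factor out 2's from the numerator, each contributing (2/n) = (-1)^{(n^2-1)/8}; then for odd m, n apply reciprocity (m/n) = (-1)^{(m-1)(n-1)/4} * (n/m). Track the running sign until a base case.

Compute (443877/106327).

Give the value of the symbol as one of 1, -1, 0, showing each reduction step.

(443877/106327) = (18569/106327)   [reduce mod 106327]
reciprocity: (18569/106327) = +1·(106327/18569) since 18569 mod 4 = 1, 106327 mod 4 = 3; sign now +1
(106327/18569) = (13482/18569)   [reduce mod 18569]
13482 = 2^1·6741; (2/18569) = +1 since 18569 mod 8 = 1, so (13482/18569) = (+1)^1·(6741/18569); sign now +1
reciprocity: (6741/18569) = +1·(18569/6741) since 6741 mod 4 = 1, 18569 mod 4 = 1; sign now +1
(18569/6741) = (5087/6741)   [reduce mod 6741]
reciprocity: (5087/6741) = +1·(6741/5087) since 5087 mod 4 = 3, 6741 mod 4 = 1; sign now +1
(6741/5087) = (1654/5087)   [reduce mod 5087]
1654 = 2^1·827; (2/5087) = +1 since 5087 mod 8 = 7, so (1654/5087) = (+1)^1·(827/5087); sign now +1
reciprocity: (827/5087) = -1·(5087/827) since 827 mod 4 = 3, 5087 mod 4 = 3; sign now -1
(5087/827) = (125/827)   [reduce mod 827]
reciprocity: (125/827) = +1·(827/125) since 125 mod 4 = 1, 827 mod 4 = 3; sign now -1
(827/125) = (77/125)   [reduce mod 125]
reciprocity: (77/125) = +1·(125/77) since 77 mod 4 = 1, 125 mod 4 = 1; sign now -1
(125/77) = (48/77)   [reduce mod 77]
48 = 2^4·3; (2/77) = -1 since 77 mod 8 = 5, so (48/77) = (-1)^4·(3/77); sign now -1
reciprocity: (3/77) = +1·(77/3) since 3 mod 4 = 3, 77 mod 4 = 1; sign now -1
(77/3) = (2/3)   [reduce mod 3]
2 = 2^1·1; (2/3) = -1 since 3 mod 8 = 3, so (2/3) = (-1)^1·(1/3); sign now +1
(1/3) = 1; final value = sign = +1

1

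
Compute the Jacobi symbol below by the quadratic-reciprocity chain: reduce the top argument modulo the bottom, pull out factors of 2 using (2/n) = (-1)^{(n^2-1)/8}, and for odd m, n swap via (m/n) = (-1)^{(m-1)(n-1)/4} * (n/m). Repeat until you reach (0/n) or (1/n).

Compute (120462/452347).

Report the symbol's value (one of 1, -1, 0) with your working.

factor out 2^1: 120462 = 2^1·60231; with 452347 mod 8 = 3, (2/452347) = -1; sign now -1; continue with (60231/452347)
flip (60231/452347) -> (452347/60231): both odd, 60231 mod 4 = 3, 452347 mod 4 = 3, so the flip contributes -1; sign now +1
(452347/60231): 452347 mod 60231 = 30730, so (452347/60231) = (30730/60231)
factor out 2^1: 30730 = 2^1·15365; with 60231 mod 8 = 7, (2/60231) = +1; sign now +1; continue with (15365/60231)
flip (15365/60231) -> (60231/15365): both odd, 15365 mod 4 = 1, 60231 mod 4 = 3, so the flip contributes +1; sign now +1
(60231/15365): 60231 mod 15365 = 14136, so (60231/15365) = (14136/15365)
factor out 2^3: 14136 = 2^3·1767; with 15365 mod 8 = 5, (2/15365) = -1; sign now -1; continue with (1767/15365)
flip (1767/15365) -> (15365/1767): both odd, 1767 mod 4 = 3, 15365 mod 4 = 1, so the flip contributes +1; sign now -1
(15365/1767): 15365 mod 1767 = 1229, so (15365/1767) = (1229/1767)
flip (1229/1767) -> (1767/1229): both odd, 1229 mod 4 = 1, 1767 mod 4 = 3, so the flip contributes +1; sign now -1
(1767/1229): 1767 mod 1229 = 538, so (1767/1229) = (538/1229)
factor out 2^1: 538 = 2^1·269; with 1229 mod 8 = 5, (2/1229) = -1; sign now +1; continue with (269/1229)
flip (269/1229) -> (1229/269): both odd, 269 mod 4 = 1, 1229 mod 4 = 1, so the flip contributes +1; sign now +1
(1229/269): 1229 mod 269 = 153, so (1229/269) = (153/269)
flip (153/269) -> (269/153): both odd, 153 mod 4 = 1, 269 mod 4 = 1, so the flip contributes +1; sign now +1
(269/153): 269 mod 153 = 116, so (269/153) = (116/153)
factor out 2^2: 116 = 2^2·29; with 153 mod 8 = 1, (2/153) = +1; sign now +1; continue with (29/153)
flip (29/153) -> (153/29): both odd, 29 mod 4 = 1, 153 mod 4 = 1, so the flip contributes +1; sign now +1
(153/29): 153 mod 29 = 8, so (153/29) = (8/29)
factor out 2^3: 8 = 2^3·1; with 29 mod 8 = 5, (2/29) = -1; sign now -1; continue with (1/29)
reached (1/29) = 1, so the symbol is -1

-1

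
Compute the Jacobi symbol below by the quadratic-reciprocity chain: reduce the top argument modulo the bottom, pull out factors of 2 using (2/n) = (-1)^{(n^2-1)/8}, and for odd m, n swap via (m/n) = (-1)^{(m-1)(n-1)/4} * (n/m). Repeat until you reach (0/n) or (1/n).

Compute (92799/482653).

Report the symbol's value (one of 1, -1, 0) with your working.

0

reciprocity: (92799/482653) = +1·(482653/92799) since 92799 mod 4 = 3, 482653 mod 4 = 1; sign now +1
(482653/92799) = (18658/92799)   [reduce mod 92799]
18658 = 2^1·9329; (2/92799) = +1 since 92799 mod 8 = 7, so (18658/92799) = (+1)^1·(9329/92799); sign now +1
reciprocity: (9329/92799) = +1·(92799/9329) since 9329 mod 4 = 1, 92799 mod 4 = 3; sign now +1
(92799/9329) = (8838/9329)   [reduce mod 9329]
8838 = 2^1·4419; (2/9329) = +1 since 9329 mod 8 = 1, so (8838/9329) = (+1)^1·(4419/9329); sign now +1
reciprocity: (4419/9329) = +1·(9329/4419) since 4419 mod 4 = 3, 9329 mod 4 = 1; sign now +1
(9329/4419) = (491/4419)   [reduce mod 4419]
reciprocity: (491/4419) = -1·(4419/491) since 491 mod 4 = 3, 4419 mod 4 = 3; sign now -1
(4419/491) = (0/491)   [reduce mod 491]
(0/491) = 0   [gcd(a, n) > 1]; final value = 0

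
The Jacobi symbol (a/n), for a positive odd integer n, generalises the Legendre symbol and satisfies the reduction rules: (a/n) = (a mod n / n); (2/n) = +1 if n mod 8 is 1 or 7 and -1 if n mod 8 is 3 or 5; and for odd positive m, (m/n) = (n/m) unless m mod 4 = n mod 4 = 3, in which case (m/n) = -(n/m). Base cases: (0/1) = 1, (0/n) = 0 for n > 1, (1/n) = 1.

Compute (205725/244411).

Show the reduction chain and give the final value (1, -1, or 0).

reciprocity: (205725/244411) = +1·(244411/205725) since 205725 mod 4 = 1, 244411 mod 4 = 3; sign now +1
(244411/205725) = (38686/205725)   [reduce mod 205725]
38686 = 2^1·19343; (2/205725) = -1 since 205725 mod 8 = 5, so (38686/205725) = (-1)^1·(19343/205725); sign now -1
reciprocity: (19343/205725) = +1·(205725/19343) since 19343 mod 4 = 3, 205725 mod 4 = 1; sign now -1
(205725/19343) = (12295/19343)   [reduce mod 19343]
reciprocity: (12295/19343) = -1·(19343/12295) since 12295 mod 4 = 3, 19343 mod 4 = 3; sign now +1
(19343/12295) = (7048/12295)   [reduce mod 12295]
7048 = 2^3·881; (2/12295) = +1 since 12295 mod 8 = 7, so (7048/12295) = (+1)^3·(881/12295); sign now +1
reciprocity: (881/12295) = +1·(12295/881) since 881 mod 4 = 1, 12295 mod 4 = 3; sign now +1
(12295/881) = (842/881)   [reduce mod 881]
842 = 2^1·421; (2/881) = +1 since 881 mod 8 = 1, so (842/881) = (+1)^1·(421/881); sign now +1
reciprocity: (421/881) = +1·(881/421) since 421 mod 4 = 1, 881 mod 4 = 1; sign now +1
(881/421) = (39/421)   [reduce mod 421]
reciprocity: (39/421) = +1·(421/39) since 39 mod 4 = 3, 421 mod 4 = 1; sign now +1
(421/39) = (31/39)   [reduce mod 39]
reciprocity: (31/39) = -1·(39/31) since 31 mod 4 = 3, 39 mod 4 = 3; sign now -1
(39/31) = (8/31)   [reduce mod 31]
8 = 2^3·1; (2/31) = +1 since 31 mod 8 = 7, so (8/31) = (+1)^3·(1/31); sign now -1
(1/31) = 1; final value = sign = -1

-1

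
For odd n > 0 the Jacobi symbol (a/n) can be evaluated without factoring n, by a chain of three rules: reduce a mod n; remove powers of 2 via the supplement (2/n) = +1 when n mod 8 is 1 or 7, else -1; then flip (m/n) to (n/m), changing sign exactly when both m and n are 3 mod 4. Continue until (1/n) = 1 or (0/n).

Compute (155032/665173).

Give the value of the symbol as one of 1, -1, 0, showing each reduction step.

155032 = 2^3·19379; (2/665173) = -1 since 665173 mod 8 = 5, so (155032/665173) = (-1)^3·(19379/665173); sign now -1
reciprocity: (19379/665173) = +1·(665173/19379) since 19379 mod 4 = 3, 665173 mod 4 = 1; sign now -1
(665173/19379) = (6287/19379)   [reduce mod 19379]
reciprocity: (6287/19379) = -1·(19379/6287) since 6287 mod 4 = 3, 19379 mod 4 = 3; sign now +1
(19379/6287) = (518/6287)   [reduce mod 6287]
518 = 2^1·259; (2/6287) = +1 since 6287 mod 8 = 7, so (518/6287) = (+1)^1·(259/6287); sign now +1
reciprocity: (259/6287) = -1·(6287/259) since 259 mod 4 = 3, 6287 mod 4 = 3; sign now -1
(6287/259) = (71/259)   [reduce mod 259]
reciprocity: (71/259) = -1·(259/71) since 71 mod 4 = 3, 259 mod 4 = 3; sign now +1
(259/71) = (46/71)   [reduce mod 71]
46 = 2^1·23; (2/71) = +1 since 71 mod 8 = 7, so (46/71) = (+1)^1·(23/71); sign now +1
reciprocity: (23/71) = -1·(71/23) since 23 mod 4 = 3, 71 mod 4 = 3; sign now -1
(71/23) = (2/23)   [reduce mod 23]
2 = 2^1·1; (2/23) = +1 since 23 mod 8 = 7, so (2/23) = (+1)^1·(1/23); sign now -1
(1/23) = 1; final value = sign = -1

-1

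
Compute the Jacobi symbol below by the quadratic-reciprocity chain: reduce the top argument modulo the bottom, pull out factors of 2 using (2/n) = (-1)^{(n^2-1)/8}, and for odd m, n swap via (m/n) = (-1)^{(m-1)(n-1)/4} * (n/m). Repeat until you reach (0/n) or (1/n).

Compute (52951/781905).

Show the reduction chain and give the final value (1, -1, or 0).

flip (52951/781905) -> (781905/52951): both odd, 52951 mod 4 = 3, 781905 mod 4 = 1, so the flip contributes +1; sign now +1
(781905/52951): 781905 mod 52951 = 40591, so (781905/52951) = (40591/52951)
flip (40591/52951) -> (52951/40591): both odd, 40591 mod 4 = 3, 52951 mod 4 = 3, so the flip contributes -1; sign now -1
(52951/40591): 52951 mod 40591 = 12360, so (52951/40591) = (12360/40591)
factor out 2^3: 12360 = 2^3·1545; with 40591 mod 8 = 7, (2/40591) = +1; sign now -1; continue with (1545/40591)
flip (1545/40591) -> (40591/1545): both odd, 1545 mod 4 = 1, 40591 mod 4 = 3, so the flip contributes +1; sign now -1
(40591/1545): 40591 mod 1545 = 421, so (40591/1545) = (421/1545)
flip (421/1545) -> (1545/421): both odd, 421 mod 4 = 1, 1545 mod 4 = 1, so the flip contributes +1; sign now -1
(1545/421): 1545 mod 421 = 282, so (1545/421) = (282/421)
factor out 2^1: 282 = 2^1·141; with 421 mod 8 = 5, (2/421) = -1; sign now +1; continue with (141/421)
flip (141/421) -> (421/141): both odd, 141 mod 4 = 1, 421 mod 4 = 1, so the flip contributes +1; sign now +1
(421/141): 421 mod 141 = 139, so (421/141) = (139/141)
flip (139/141) -> (141/139): both odd, 139 mod 4 = 3, 141 mod 4 = 1, so the flip contributes +1; sign now +1
(141/139): 141 mod 139 = 2, so (141/139) = (2/139)
factor out 2^1: 2 = 2^1·1; with 139 mod 8 = 3, (2/139) = -1; sign now -1; continue with (1/139)
reached (1/139) = 1, so the symbol is -1

-1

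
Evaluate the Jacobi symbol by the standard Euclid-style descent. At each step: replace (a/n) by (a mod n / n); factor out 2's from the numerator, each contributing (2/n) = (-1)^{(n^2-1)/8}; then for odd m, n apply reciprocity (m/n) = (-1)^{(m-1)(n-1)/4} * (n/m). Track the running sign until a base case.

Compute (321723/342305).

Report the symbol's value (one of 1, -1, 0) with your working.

flip (321723/342305) -> (342305/321723): both odd, 321723 mod 4 = 3, 342305 mod 4 = 1, so the flip contributes +1; sign now +1
(342305/321723): 342305 mod 321723 = 20582, so (342305/321723) = (20582/321723)
factor out 2^1: 20582 = 2^1·10291; with 321723 mod 8 = 3, (2/321723) = -1; sign now -1; continue with (10291/321723)
flip (10291/321723) -> (321723/10291): both odd, 10291 mod 4 = 3, 321723 mod 4 = 3, so the flip contributes -1; sign now +1
(321723/10291): 321723 mod 10291 = 2702, so (321723/10291) = (2702/10291)
factor out 2^1: 2702 = 2^1·1351; with 10291 mod 8 = 3, (2/10291) = -1; sign now -1; continue with (1351/10291)
flip (1351/10291) -> (10291/1351): both odd, 1351 mod 4 = 3, 10291 mod 4 = 3, so the flip contributes -1; sign now +1
(10291/1351): 10291 mod 1351 = 834, so (10291/1351) = (834/1351)
factor out 2^1: 834 = 2^1·417; with 1351 mod 8 = 7, (2/1351) = +1; sign now +1; continue with (417/1351)
flip (417/1351) -> (1351/417): both odd, 417 mod 4 = 1, 1351 mod 4 = 3, so the flip contributes +1; sign now +1
(1351/417): 1351 mod 417 = 100, so (1351/417) = (100/417)
factor out 2^2: 100 = 2^2·25; with 417 mod 8 = 1, (2/417) = +1; sign now +1; continue with (25/417)
flip (25/417) -> (417/25): both odd, 25 mod 4 = 1, 417 mod 4 = 1, so the flip contributes +1; sign now +1
(417/25): 417 mod 25 = 17, so (417/25) = (17/25)
flip (17/25) -> (25/17): both odd, 17 mod 4 = 1, 25 mod 4 = 1, so the flip contributes +1; sign now +1
(25/17): 25 mod 17 = 8, so (25/17) = (8/17)
factor out 2^3: 8 = 2^3·1; with 17 mod 8 = 1, (2/17) = +1; sign now +1; continue with (1/17)
reached (1/17) = 1, so the symbol is +1

1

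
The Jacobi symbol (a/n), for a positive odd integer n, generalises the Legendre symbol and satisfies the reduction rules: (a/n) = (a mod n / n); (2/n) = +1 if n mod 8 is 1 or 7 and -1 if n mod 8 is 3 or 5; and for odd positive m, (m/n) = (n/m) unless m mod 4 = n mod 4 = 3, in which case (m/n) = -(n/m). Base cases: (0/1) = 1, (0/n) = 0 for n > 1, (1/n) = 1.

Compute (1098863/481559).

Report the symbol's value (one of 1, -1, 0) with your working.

(1098863/481559) = (135745/481559)   [reduce mod 481559]
reciprocity: (135745/481559) = +1·(481559/135745) since 135745 mod 4 = 1, 481559 mod 4 = 3; sign now +1
(481559/135745) = (74324/135745)   [reduce mod 135745]
74324 = 2^2·18581; (2/135745) = +1 since 135745 mod 8 = 1, so (74324/135745) = (+1)^2·(18581/135745); sign now +1
reciprocity: (18581/135745) = +1·(135745/18581) since 18581 mod 4 = 1, 135745 mod 4 = 1; sign now +1
(135745/18581) = (5678/18581)   [reduce mod 18581]
5678 = 2^1·2839; (2/18581) = -1 since 18581 mod 8 = 5, so (5678/18581) = (-1)^1·(2839/18581); sign now -1
reciprocity: (2839/18581) = +1·(18581/2839) since 2839 mod 4 = 3, 18581 mod 4 = 1; sign now -1
(18581/2839) = (1547/2839)   [reduce mod 2839]
reciprocity: (1547/2839) = -1·(2839/1547) since 1547 mod 4 = 3, 2839 mod 4 = 3; sign now +1
(2839/1547) = (1292/1547)   [reduce mod 1547]
1292 = 2^2·323; (2/1547) = -1 since 1547 mod 8 = 3, so (1292/1547) = (-1)^2·(323/1547); sign now +1
reciprocity: (323/1547) = -1·(1547/323) since 323 mod 4 = 3, 1547 mod 4 = 3; sign now -1
(1547/323) = (255/323)   [reduce mod 323]
reciprocity: (255/323) = -1·(323/255) since 255 mod 4 = 3, 323 mod 4 = 3; sign now +1
(323/255) = (68/255)   [reduce mod 255]
68 = 2^2·17; (2/255) = +1 since 255 mod 8 = 7, so (68/255) = (+1)^2·(17/255); sign now +1
reciprocity: (17/255) = +1·(255/17) since 17 mod 4 = 1, 255 mod 4 = 3; sign now +1
(255/17) = (0/17)   [reduce mod 17]
(0/17) = 0   [gcd(a, n) > 1]; final value = 0

0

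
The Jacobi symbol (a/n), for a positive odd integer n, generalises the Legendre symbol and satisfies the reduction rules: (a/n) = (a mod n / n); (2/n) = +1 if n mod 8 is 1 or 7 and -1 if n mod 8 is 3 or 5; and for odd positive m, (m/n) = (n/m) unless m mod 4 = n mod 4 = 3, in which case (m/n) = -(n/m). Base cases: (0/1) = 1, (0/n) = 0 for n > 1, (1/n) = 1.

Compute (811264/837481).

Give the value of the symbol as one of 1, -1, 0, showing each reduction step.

factor out 2^8: 811264 = 2^8·3169; with 837481 mod 8 = 1, (2/837481) = +1; sign now +1; continue with (3169/837481)
flip (3169/837481) -> (837481/3169): both odd, 3169 mod 4 = 1, 837481 mod 4 = 1, so the flip contributes +1; sign now +1
(837481/3169): 837481 mod 3169 = 865, so (837481/3169) = (865/3169)
flip (865/3169) -> (3169/865): both odd, 865 mod 4 = 1, 3169 mod 4 = 1, so the flip contributes +1; sign now +1
(3169/865): 3169 mod 865 = 574, so (3169/865) = (574/865)
factor out 2^1: 574 = 2^1·287; with 865 mod 8 = 1, (2/865) = +1; sign now +1; continue with (287/865)
flip (287/865) -> (865/287): both odd, 287 mod 4 = 3, 865 mod 4 = 1, so the flip contributes +1; sign now +1
(865/287): 865 mod 287 = 4, so (865/287) = (4/287)
factor out 2^2: 4 = 2^2·1; with 287 mod 8 = 7, (2/287) = +1; sign now +1; continue with (1/287)
reached (1/287) = 1, so the symbol is +1

1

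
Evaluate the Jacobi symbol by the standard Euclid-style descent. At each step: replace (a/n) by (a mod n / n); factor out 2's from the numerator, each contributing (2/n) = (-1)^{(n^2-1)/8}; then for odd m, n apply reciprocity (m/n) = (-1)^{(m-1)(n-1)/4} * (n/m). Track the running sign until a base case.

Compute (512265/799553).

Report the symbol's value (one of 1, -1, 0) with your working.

reciprocity: (512265/799553) = +1·(799553/512265) since 512265 mod 4 = 1, 799553 mod 4 = 1; sign now +1
(799553/512265) = (287288/512265)   [reduce mod 512265]
287288 = 2^3·35911; (2/512265) = +1 since 512265 mod 8 = 1, so (287288/512265) = (+1)^3·(35911/512265); sign now +1
reciprocity: (35911/512265) = +1·(512265/35911) since 35911 mod 4 = 3, 512265 mod 4 = 1; sign now +1
(512265/35911) = (9511/35911)   [reduce mod 35911]
reciprocity: (9511/35911) = -1·(35911/9511) since 9511 mod 4 = 3, 35911 mod 4 = 3; sign now -1
(35911/9511) = (7378/9511)   [reduce mod 9511]
7378 = 2^1·3689; (2/9511) = +1 since 9511 mod 8 = 7, so (7378/9511) = (+1)^1·(3689/9511); sign now -1
reciprocity: (3689/9511) = +1·(9511/3689) since 3689 mod 4 = 1, 9511 mod 4 = 3; sign now -1
(9511/3689) = (2133/3689)   [reduce mod 3689]
reciprocity: (2133/3689) = +1·(3689/2133) since 2133 mod 4 = 1, 3689 mod 4 = 1; sign now -1
(3689/2133) = (1556/2133)   [reduce mod 2133]
1556 = 2^2·389; (2/2133) = -1 since 2133 mod 8 = 5, so (1556/2133) = (-1)^2·(389/2133); sign now -1
reciprocity: (389/2133) = +1·(2133/389) since 389 mod 4 = 1, 2133 mod 4 = 1; sign now -1
(2133/389) = (188/389)   [reduce mod 389]
188 = 2^2·47; (2/389) = -1 since 389 mod 8 = 5, so (188/389) = (-1)^2·(47/389); sign now -1
reciprocity: (47/389) = +1·(389/47) since 47 mod 4 = 3, 389 mod 4 = 1; sign now -1
(389/47) = (13/47)   [reduce mod 47]
reciprocity: (13/47) = +1·(47/13) since 13 mod 4 = 1, 47 mod 4 = 3; sign now -1
(47/13) = (8/13)   [reduce mod 13]
8 = 2^3·1; (2/13) = -1 since 13 mod 8 = 5, so (8/13) = (-1)^3·(1/13); sign now +1
(1/13) = 1; final value = sign = +1

1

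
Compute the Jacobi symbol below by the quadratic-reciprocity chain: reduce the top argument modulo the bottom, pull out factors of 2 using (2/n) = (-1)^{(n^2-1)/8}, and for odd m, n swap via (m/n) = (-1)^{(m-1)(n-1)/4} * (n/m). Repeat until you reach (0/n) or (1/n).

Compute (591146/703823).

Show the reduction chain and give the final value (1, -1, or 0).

factor out 2^1: 591146 = 2^1·295573; with 703823 mod 8 = 7, (2/703823) = +1; sign now +1; continue with (295573/703823)
flip (295573/703823) -> (703823/295573): both odd, 295573 mod 4 = 1, 703823 mod 4 = 3, so the flip contributes +1; sign now +1
(703823/295573): 703823 mod 295573 = 112677, so (703823/295573) = (112677/295573)
flip (112677/295573) -> (295573/112677): both odd, 112677 mod 4 = 1, 295573 mod 4 = 1, so the flip contributes +1; sign now +1
(295573/112677): 295573 mod 112677 = 70219, so (295573/112677) = (70219/112677)
flip (70219/112677) -> (112677/70219): both odd, 70219 mod 4 = 3, 112677 mod 4 = 1, so the flip contributes +1; sign now +1
(112677/70219): 112677 mod 70219 = 42458, so (112677/70219) = (42458/70219)
factor out 2^1: 42458 = 2^1·21229; with 70219 mod 8 = 3, (2/70219) = -1; sign now -1; continue with (21229/70219)
flip (21229/70219) -> (70219/21229): both odd, 21229 mod 4 = 1, 70219 mod 4 = 3, so the flip contributes +1; sign now -1
(70219/21229): 70219 mod 21229 = 6532, so (70219/21229) = (6532/21229)
factor out 2^2: 6532 = 2^2·1633; with 21229 mod 8 = 5, (2/21229) = -1; sign now -1; continue with (1633/21229)
flip (1633/21229) -> (21229/1633): both odd, 1633 mod 4 = 1, 21229 mod 4 = 1, so the flip contributes +1; sign now -1
(21229/1633): 21229 mod 1633 = 0, so (21229/1633) = (0/1633)
reached (0/1633); gcd(a, n) > 1, so (0/1633) = 0 and the symbol is 0

0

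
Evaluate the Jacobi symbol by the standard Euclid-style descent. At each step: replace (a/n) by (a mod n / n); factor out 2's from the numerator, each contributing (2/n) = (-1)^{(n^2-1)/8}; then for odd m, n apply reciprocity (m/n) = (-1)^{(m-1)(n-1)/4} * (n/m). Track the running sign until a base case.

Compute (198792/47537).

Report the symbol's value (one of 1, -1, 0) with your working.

(198792/47537) = (8644/47537)   [reduce mod 47537]
8644 = 2^2·2161; (2/47537) = +1 since 47537 mod 8 = 1, so (8644/47537) = (+1)^2·(2161/47537); sign now +1
reciprocity: (2161/47537) = +1·(47537/2161) since 2161 mod 4 = 1, 47537 mod 4 = 1; sign now +1
(47537/2161) = (2156/2161)   [reduce mod 2161]
2156 = 2^2·539; (2/2161) = +1 since 2161 mod 8 = 1, so (2156/2161) = (+1)^2·(539/2161); sign now +1
reciprocity: (539/2161) = +1·(2161/539) since 539 mod 4 = 3, 2161 mod 4 = 1; sign now +1
(2161/539) = (5/539)   [reduce mod 539]
reciprocity: (5/539) = +1·(539/5) since 5 mod 4 = 1, 539 mod 4 = 3; sign now +1
(539/5) = (4/5)   [reduce mod 5]
4 = 2^2·1; (2/5) = -1 since 5 mod 8 = 5, so (4/5) = (-1)^2·(1/5); sign now +1
(1/5) = 1; final value = sign = +1

1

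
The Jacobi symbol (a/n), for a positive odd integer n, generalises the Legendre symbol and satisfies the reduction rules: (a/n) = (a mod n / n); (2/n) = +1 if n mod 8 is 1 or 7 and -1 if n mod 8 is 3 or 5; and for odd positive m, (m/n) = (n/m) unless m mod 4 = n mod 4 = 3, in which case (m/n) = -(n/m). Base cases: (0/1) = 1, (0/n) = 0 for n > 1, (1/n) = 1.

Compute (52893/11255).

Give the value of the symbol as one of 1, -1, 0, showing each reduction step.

(52893/11255): 52893 mod 11255 = 7873, so (52893/11255) = (7873/11255)
flip (7873/11255) -> (11255/7873): both odd, 7873 mod 4 = 1, 11255 mod 4 = 3, so the flip contributes +1; sign now +1
(11255/7873): 11255 mod 7873 = 3382, so (11255/7873) = (3382/7873)
factor out 2^1: 3382 = 2^1·1691; with 7873 mod 8 = 1, (2/7873) = +1; sign now +1; continue with (1691/7873)
flip (1691/7873) -> (7873/1691): both odd, 1691 mod 4 = 3, 7873 mod 4 = 1, so the flip contributes +1; sign now +1
(7873/1691): 7873 mod 1691 = 1109, so (7873/1691) = (1109/1691)
flip (1109/1691) -> (1691/1109): both odd, 1109 mod 4 = 1, 1691 mod 4 = 3, so the flip contributes +1; sign now +1
(1691/1109): 1691 mod 1109 = 582, so (1691/1109) = (582/1109)
factor out 2^1: 582 = 2^1·291; with 1109 mod 8 = 5, (2/1109) = -1; sign now -1; continue with (291/1109)
flip (291/1109) -> (1109/291): both odd, 291 mod 4 = 3, 1109 mod 4 = 1, so the flip contributes +1; sign now -1
(1109/291): 1109 mod 291 = 236, so (1109/291) = (236/291)
factor out 2^2: 236 = 2^2·59; with 291 mod 8 = 3, (2/291) = -1; sign now -1; continue with (59/291)
flip (59/291) -> (291/59): both odd, 59 mod 4 = 3, 291 mod 4 = 3, so the flip contributes -1; sign now +1
(291/59): 291 mod 59 = 55, so (291/59) = (55/59)
flip (55/59) -> (59/55): both odd, 55 mod 4 = 3, 59 mod 4 = 3, so the flip contributes -1; sign now -1
(59/55): 59 mod 55 = 4, so (59/55) = (4/55)
factor out 2^2: 4 = 2^2·1; with 55 mod 8 = 7, (2/55) = +1; sign now -1; continue with (1/55)
reached (1/55) = 1, so the symbol is -1

-1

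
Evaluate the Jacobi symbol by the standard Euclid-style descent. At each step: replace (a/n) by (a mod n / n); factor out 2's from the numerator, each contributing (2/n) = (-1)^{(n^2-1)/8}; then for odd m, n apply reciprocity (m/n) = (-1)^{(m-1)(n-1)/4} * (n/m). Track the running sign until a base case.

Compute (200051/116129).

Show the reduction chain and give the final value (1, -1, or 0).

1

(200051/116129): 200051 mod 116129 = 83922, so (200051/116129) = (83922/116129)
factor out 2^1: 83922 = 2^1·41961; with 116129 mod 8 = 1, (2/116129) = +1; sign now +1; continue with (41961/116129)
flip (41961/116129) -> (116129/41961): both odd, 41961 mod 4 = 1, 116129 mod 4 = 1, so the flip contributes +1; sign now +1
(116129/41961): 116129 mod 41961 = 32207, so (116129/41961) = (32207/41961)
flip (32207/41961) -> (41961/32207): both odd, 32207 mod 4 = 3, 41961 mod 4 = 1, so the flip contributes +1; sign now +1
(41961/32207): 41961 mod 32207 = 9754, so (41961/32207) = (9754/32207)
factor out 2^1: 9754 = 2^1·4877; with 32207 mod 8 = 7, (2/32207) = +1; sign now +1; continue with (4877/32207)
flip (4877/32207) -> (32207/4877): both odd, 4877 mod 4 = 1, 32207 mod 4 = 3, so the flip contributes +1; sign now +1
(32207/4877): 32207 mod 4877 = 2945, so (32207/4877) = (2945/4877)
flip (2945/4877) -> (4877/2945): both odd, 2945 mod 4 = 1, 4877 mod 4 = 1, so the flip contributes +1; sign now +1
(4877/2945): 4877 mod 2945 = 1932, so (4877/2945) = (1932/2945)
factor out 2^2: 1932 = 2^2·483; with 2945 mod 8 = 1, (2/2945) = +1; sign now +1; continue with (483/2945)
flip (483/2945) -> (2945/483): both odd, 483 mod 4 = 3, 2945 mod 4 = 1, so the flip contributes +1; sign now +1
(2945/483): 2945 mod 483 = 47, so (2945/483) = (47/483)
flip (47/483) -> (483/47): both odd, 47 mod 4 = 3, 483 mod 4 = 3, so the flip contributes -1; sign now -1
(483/47): 483 mod 47 = 13, so (483/47) = (13/47)
flip (13/47) -> (47/13): both odd, 13 mod 4 = 1, 47 mod 4 = 3, so the flip contributes +1; sign now -1
(47/13): 47 mod 13 = 8, so (47/13) = (8/13)
factor out 2^3: 8 = 2^3·1; with 13 mod 8 = 5, (2/13) = -1; sign now +1; continue with (1/13)
reached (1/13) = 1, so the symbol is +1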